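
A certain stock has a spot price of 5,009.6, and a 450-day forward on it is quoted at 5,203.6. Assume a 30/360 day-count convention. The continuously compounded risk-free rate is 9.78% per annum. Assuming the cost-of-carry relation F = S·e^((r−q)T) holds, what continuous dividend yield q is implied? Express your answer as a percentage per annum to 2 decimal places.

From F = S·e^((r−q)T): (r − q) = ln(F/S)/T
ln(5203.6/5009.6) = ln(1.038726) = 0.037995
(r − q) = 0.037995 / (450/360) = 0.030396
q = r − ln(F/S)/T = 0.0978 − 0.030396 = 0.067404
q = 6.74%

6.74%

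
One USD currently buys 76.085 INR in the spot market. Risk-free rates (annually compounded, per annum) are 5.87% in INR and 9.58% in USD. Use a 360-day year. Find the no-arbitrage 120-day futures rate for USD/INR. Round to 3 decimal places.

By covered interest parity, F = S · (1+r_INR)^T / (1+r_USD)^T
= 76.085 × 1.019196 / 1.030965 = 76.085 × 0.988584
F = 75.216 INR per USD

75.216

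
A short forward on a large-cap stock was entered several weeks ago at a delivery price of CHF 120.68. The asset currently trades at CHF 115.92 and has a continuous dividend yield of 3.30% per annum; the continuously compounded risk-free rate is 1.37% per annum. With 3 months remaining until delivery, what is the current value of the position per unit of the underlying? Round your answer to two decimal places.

Current fair forward for the remaining 3 months: F = S·e^((r − q)·T), (r − q) = 0.0137 − 0.0330 = -0.0193
F = 115.92 · e^(-0.0193 × 3/12) = 115.92 × 0.995187 = 115.3621
Value of long forward = (F − K)·e^(−rT) = (115.3621 − 120.68) · e^(−0.0137·3/12)
= -5.3179 × 0.996581 = -5.30
Short position value = −(long value) = CHF 5.30

CHF 5.30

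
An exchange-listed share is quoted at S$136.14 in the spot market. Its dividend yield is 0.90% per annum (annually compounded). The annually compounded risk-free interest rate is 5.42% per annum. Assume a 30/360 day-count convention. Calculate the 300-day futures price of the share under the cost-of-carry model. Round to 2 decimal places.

S$141.20

F = S · (1+r)^T / (1+q)^T
= 136.14 × 1.044967 / 1.007494 = 136.14 × 1.037194
F = S$141.20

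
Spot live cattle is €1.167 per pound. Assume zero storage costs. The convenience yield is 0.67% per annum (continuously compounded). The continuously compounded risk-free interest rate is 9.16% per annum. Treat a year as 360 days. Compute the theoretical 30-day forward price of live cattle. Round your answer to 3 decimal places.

Net carry = r + u − y = 0.0916 + 0.0000 − 0.0067 = 0.0849
F = S·e^((r+u−y)T) = 1.167 · e^(0.0849 × 30/360) = 1.167 · e^0.007075
= 1.167 × 1.007100 = €1.175 per pound

€1.175 per pound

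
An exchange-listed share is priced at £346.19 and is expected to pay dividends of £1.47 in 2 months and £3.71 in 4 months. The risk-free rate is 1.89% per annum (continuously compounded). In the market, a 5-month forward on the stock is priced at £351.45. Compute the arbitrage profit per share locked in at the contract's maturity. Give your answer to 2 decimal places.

£7.72 per share

PV(dividends) I = 1.47·e^(−0.0189·2/12) + 3.71·e^(−0.0189·4/12) = 5.1521
Fair forward F* = (S − I)·e^(rT) = (346.19 − 5.1521)·e^0.007875 = 341.0379 × 1.007906 = 343.7341
Market £351.45 > fair 343.7341: forward overpriced → cash-and-carry (borrow at r, buy the stock and collect the dividends, short the forward).
Profit at T = |F_mkt − F*| = |351.45 − 343.7341| = £7.72 per share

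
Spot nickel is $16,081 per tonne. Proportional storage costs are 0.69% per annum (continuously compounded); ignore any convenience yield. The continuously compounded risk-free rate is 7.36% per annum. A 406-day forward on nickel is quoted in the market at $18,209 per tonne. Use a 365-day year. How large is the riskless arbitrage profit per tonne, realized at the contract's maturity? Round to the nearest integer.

Fair forward: F* = S·e^(carry·T), with carry = (r + u) = 0.0736 + 0.0069 = 0.0805
F* = 16081 · e^(0.0805 × 406/365) = 16081 · e^0.089542 = 16081 × 1.093673 = $17587.3555
Market $18209 > fair $17587.3555: forward overpriced → cash-and-carry (buy spot, short the forward).
At maturity, profit = |F_mkt − F*| = |18209 − 17587.3555| = $622 per tonne

$622 per tonne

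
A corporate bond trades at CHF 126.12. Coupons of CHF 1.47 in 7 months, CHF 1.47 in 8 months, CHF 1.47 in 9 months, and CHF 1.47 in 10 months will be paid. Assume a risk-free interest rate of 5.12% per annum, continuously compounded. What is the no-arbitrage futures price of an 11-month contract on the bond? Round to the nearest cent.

CHF 126.24

PV(coupons) I = 1.47·e^(−0.0512·7/12) + 1.47·e^(−0.0512·8/12) + 1.47·e^(−0.0512·9/12) + 1.47·e^(−0.0512·10/12)
I = 1.4267 + 1.4207 + 1.4146 + 1.4086 = 5.6706
F = (S − I)·e^(rT) = (126.12 − 5.6706) · e^(0.0512·11/12)
= 120.4494 · e^0.046933 = 120.4494 × 1.048052 = CHF 126.24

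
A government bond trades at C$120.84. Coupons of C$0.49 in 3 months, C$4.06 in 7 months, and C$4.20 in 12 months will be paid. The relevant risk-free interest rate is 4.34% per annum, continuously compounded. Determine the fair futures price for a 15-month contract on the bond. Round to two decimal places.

C$118.64

PV(coupons) I = 0.49·e^(−0.0434·3/12) + 4.06·e^(−0.0434·7/12) + 4.20·e^(−0.0434·12/12)
I = 0.4847 + 3.9585 + 4.0216 = 8.4648
F = (S − I)·e^(rT) = (120.84 − 8.4648) · e^(0.0434·15/12)
= 112.3752 · e^0.054250 = 112.3752 × 1.055749 = C$118.64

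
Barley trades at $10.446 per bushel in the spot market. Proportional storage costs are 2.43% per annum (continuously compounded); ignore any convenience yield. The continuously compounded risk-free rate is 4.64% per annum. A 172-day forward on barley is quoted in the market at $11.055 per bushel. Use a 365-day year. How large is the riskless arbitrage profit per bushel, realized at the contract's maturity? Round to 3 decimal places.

Fair forward: F* = S·e^(carry·T), with carry = (r + u) = 0.0464 + 0.0243 = 0.0707
F* = 10.446 · e^(0.0707 × 172/365) = 10.446 · e^0.033316 = 10.446 × 1.033877 = $10.7999
Market $11.055 > fair $10.7999: forward overpriced → cash-and-carry (buy spot, short the forward).
At maturity, profit = |F_mkt − F*| = |11.055 − 10.7999| = $0.255 per bushel

$0.255 per bushel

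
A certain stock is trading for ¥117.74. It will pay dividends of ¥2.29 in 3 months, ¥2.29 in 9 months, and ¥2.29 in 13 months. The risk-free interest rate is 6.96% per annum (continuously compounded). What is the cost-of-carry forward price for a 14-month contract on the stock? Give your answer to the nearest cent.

¥120.60

PV(dividends) I = 2.29·e^(−0.0696·3/12) + 2.29·e^(−0.0696·9/12) + 2.29·e^(−0.0696·13/12)
I = 2.2505 + 2.1735 + 2.1237 = 6.5477
F = (S − I)·e^(rT) = (117.74 − 6.5477) · e^(0.0696·14/12)
= 111.1923 · e^0.081200 = 111.1923 × 1.084588 = ¥120.60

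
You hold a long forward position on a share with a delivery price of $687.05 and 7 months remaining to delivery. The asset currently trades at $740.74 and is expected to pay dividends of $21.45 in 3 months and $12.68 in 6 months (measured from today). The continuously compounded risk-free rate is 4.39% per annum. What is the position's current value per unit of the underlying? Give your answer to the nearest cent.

PV(remaining dividends) I = 21.45·e^(−0.0439·3/12) + 12.68·e^(−0.0439·6/12) = 33.6206
Current forward F = (S − I)·e^(rT) = (740.74 − 33.6206)·e^(0.0439·7/12) = 707.1194 × 1.025939 = 725.4614
Value (long) = (F − K)·e^(−rT) = (725.4614 − 687.05) × 0.974717 = 37.4402
Value = $37.44

$37.44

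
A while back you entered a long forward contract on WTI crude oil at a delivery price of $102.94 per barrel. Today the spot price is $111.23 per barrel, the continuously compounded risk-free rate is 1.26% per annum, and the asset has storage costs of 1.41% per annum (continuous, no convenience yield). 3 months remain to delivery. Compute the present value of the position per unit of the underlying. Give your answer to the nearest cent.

Current fair forward for the remaining 3 months: F = S·e^((r + u)·T), (r + u) = 0.0126 + 0.0141 = 0.0267
F = 111.23 · e^(0.0267 × 3/12) = 111.23 × 1.006697 = 111.9749
Value of long forward = (F − K)·e^(−rT) = (111.9749 − 102.94) · e^(−0.0126·3/12)
= 9.0349 × 0.996855 = 9.01

$9.01 per barrel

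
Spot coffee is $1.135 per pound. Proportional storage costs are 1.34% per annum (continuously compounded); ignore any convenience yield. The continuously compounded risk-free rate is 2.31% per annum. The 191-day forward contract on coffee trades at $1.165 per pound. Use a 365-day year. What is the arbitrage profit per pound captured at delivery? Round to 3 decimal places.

Fair forward: F* = S·e^(carry·T), with carry = (r + u) = 0.0231 + 0.0134 = 0.0365
F* = 1.135 · e^(0.0365 × 191/365) = 1.135 · e^0.019100 = 1.135 × 1.019284 = $1.1569
Market $1.165 > fair $1.1569: forward overpriced → cash-and-carry (buy spot, short the forward).
At maturity, profit = |F_mkt − F*| = |1.165 − 1.1569| = $0.008 per pound

$0.008 per pound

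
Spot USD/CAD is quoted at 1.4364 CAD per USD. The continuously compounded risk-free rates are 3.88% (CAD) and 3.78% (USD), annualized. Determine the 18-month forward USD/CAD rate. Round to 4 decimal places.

1.4386

F = S·e^((r_CAD − r_USD)T) = 1.4364 · e^((0.0388 − 0.0378) × 18/12)
= 1.4364 · e^0.001500 = 1.4364 × 1.001501
F = 1.4386 CAD per USD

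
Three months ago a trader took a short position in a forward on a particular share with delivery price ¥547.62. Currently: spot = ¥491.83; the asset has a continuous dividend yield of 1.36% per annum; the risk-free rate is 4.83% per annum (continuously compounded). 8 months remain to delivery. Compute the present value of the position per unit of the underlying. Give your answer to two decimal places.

¥42.88

Current fair forward for the remaining 8 months: F = S·e^((r − q)·T), (r − q) = 0.0483 − 0.0136 = 0.0347
F = 491.83 · e^(0.0347 × 8/12) = 491.83 × 1.023403 = 503.3403
Value of long forward = (F − K)·e^(−rT) = (503.3403 − 547.62) · e^(−0.0483·8/12)
= -44.2797 × 0.968313 = -42.88
Short position value = −(long value) = ¥42.88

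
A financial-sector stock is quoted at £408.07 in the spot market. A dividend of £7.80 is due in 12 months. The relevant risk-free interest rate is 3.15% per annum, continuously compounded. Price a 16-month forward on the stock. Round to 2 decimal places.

PV(dividends) I = 7.80·e^(−0.0315·12/12)
I = 7.5581
F = (S − I)·e^(rT) = (408.07 − 7.5581) · e^(0.0315·16/12)
= 400.5119 · e^0.042000 = 400.5119 × 1.042894 = £417.69

£417.69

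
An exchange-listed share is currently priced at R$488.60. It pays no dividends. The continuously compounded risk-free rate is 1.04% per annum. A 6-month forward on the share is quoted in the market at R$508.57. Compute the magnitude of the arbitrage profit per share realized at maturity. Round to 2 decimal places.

Fair forward: F* = S·e^(carry·T), with carry = r = 0.0104
F* = 488.60 · e^(0.0104 × 6/12) = 488.60 · e^0.005200 = 488.60 × 1.005214 = R$491.1476
Market R$508.57 > fair R$491.1476: forward overpriced → cash-and-carry (buy spot, short the forward).
At maturity, profit = |F_mkt − F*| = |508.57 − 491.1476| = R$17.42 per share

R$17.42 per share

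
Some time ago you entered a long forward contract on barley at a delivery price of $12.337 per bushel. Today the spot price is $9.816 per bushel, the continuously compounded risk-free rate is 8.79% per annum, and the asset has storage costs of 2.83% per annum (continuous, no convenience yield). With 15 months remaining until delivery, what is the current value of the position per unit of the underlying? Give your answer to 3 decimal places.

-$0.884 per bushel

Current fair forward for the remaining 15 months: F = S·e^((r + u)·T), (r + u) = 0.0879 + 0.0283 = 0.1162
F = 9.816 · e^(0.1162 × 15/12) = 9.816 × 1.156329 = 11.3505
Value of long forward = (F − K)·e^(−rT) = (11.3505 − 12.337) · e^(−0.0879·15/12)
= -0.9865 × 0.895946 = -0.884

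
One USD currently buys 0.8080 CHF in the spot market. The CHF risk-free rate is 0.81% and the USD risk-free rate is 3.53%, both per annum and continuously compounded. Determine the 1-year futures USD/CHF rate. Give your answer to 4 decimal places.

F = S·e^((r_CHF − r_USD)T) = 0.8080 · e^((0.0081 − 0.0353) × 1)
= 0.8080 · e^-0.027200 = 0.8080 × 0.973167
F = 0.7863 CHF per USD

0.7863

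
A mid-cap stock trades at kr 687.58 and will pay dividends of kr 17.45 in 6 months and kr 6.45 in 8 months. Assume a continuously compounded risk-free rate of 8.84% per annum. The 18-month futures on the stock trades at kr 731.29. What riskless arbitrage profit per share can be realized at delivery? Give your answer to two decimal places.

kr 27.78 per share

PV(dividends) I = 17.45·e^(−0.0884·6/12) + 6.45·e^(−0.0884·8/12) = 22.7764
Fair futures F* = (S − I)·e^(rT) = (687.58 − 22.7764)·e^0.132600 = 664.8036 × 1.141793 = 759.0681
Market kr 731.29 < fair 759.0681: forward underpriced → reverse cash-and-carry (short the stock, invest proceeds at r, pay the dividends, go long the forward).
Profit at T = |F_mkt − F*| = |731.29 − 759.0681| = kr 27.78 per share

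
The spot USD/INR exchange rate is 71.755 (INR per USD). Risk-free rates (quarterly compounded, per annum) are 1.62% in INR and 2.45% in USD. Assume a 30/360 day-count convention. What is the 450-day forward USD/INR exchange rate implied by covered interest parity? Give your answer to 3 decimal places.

By covered interest parity, F = S · (1+r_INR/4)^(4T) / (1+r_USD/4)^(4T)
= 71.755 × 1.020415 / 1.031002 = 71.755 × 0.989731
F = 71.018 INR per USD

71.018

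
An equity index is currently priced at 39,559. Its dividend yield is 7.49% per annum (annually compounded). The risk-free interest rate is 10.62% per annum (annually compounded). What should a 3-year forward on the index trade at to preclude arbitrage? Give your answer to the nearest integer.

F = S · (1+r)^T / (1+q)^T
= 39559 × 1.353633 / 1.241950 = 39559 × 1.089926
F = 43,116

43,116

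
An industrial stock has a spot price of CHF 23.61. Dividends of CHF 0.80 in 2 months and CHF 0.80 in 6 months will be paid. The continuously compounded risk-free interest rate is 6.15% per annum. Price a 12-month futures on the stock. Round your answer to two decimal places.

CHF 23.44

PV(dividends) I = 0.80·e^(−0.0615·2/12) + 0.80·e^(−0.0615·6/12)
I = 0.7918 + 0.7758 = 1.5676
F = (S − I)·e^(rT) = (23.61 − 1.5676) · e^(0.0615·12/12)
= 22.0424 · e^0.061500 = 22.0424 × 1.063430 = CHF 23.44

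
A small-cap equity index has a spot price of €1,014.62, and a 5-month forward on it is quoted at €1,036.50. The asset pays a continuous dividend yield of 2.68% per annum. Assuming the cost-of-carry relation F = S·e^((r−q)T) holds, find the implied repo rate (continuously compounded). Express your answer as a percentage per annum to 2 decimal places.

7.80%

From F = S·e^((r−q)T): (r − q) = ln(F/S)/T
ln(1036.50/1014.62) = ln(1.021565) = 0.021336
(r − q) = 0.021336 / (5/12) = 0.051206
r = ln(F/S)/T + q = 0.051206 + 0.0268 = 0.078006
r = 7.80%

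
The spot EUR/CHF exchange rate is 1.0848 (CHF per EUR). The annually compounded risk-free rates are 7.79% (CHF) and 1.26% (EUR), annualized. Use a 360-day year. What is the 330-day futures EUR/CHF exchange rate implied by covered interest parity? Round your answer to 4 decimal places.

1.1488

By covered interest parity, F = S · (1+r_CHF)^T / (1+r_EUR)^T
= 1.0848 × 1.071183 / 1.011544 = 1.0848 × 1.058958
F = 1.1488 CHF per EUR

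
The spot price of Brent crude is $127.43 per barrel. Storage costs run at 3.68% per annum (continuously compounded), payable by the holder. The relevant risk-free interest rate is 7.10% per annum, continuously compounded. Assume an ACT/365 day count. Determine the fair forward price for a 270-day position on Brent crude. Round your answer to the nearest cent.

$138.01 per barrel

Net carry = r + u − y = 0.0710 + 0.0368 − 0.0000 = 0.1078
F = S·e^((r+u−y)T) = 127.43 · e^(0.1078 × 270/365) = 127.43 · e^0.079742
= 127.43 × 1.083008 = $138.01 per barrel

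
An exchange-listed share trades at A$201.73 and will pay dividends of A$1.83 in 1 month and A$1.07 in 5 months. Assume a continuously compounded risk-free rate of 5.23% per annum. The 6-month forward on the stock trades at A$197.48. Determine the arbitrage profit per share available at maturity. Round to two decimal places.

A$6.65 per share

PV(dividends) I = 1.83·e^(−0.0523·1/12) + 1.07·e^(−0.0523·5/12) = 2.8690
Fair forward F* = (S − I)·e^(rT) = (201.73 − 2.8690)·e^0.026150 = 198.8610 × 1.026495 = 204.1298
Market A$197.48 < fair 204.1298: forward underpriced → reverse cash-and-carry (short the stock, invest proceeds at r, pay the dividends, go long the forward).
Profit at T = |F_mkt − F*| = |197.48 − 204.1298| = A$6.65 per share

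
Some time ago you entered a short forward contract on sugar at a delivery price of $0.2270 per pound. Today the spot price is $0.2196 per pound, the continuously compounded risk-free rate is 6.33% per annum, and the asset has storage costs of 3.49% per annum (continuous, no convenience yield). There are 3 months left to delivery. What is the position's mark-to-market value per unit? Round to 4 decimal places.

Current fair forward for the remaining 3 months: F = S·e^((r + u)·T), (r + u) = 0.0633 + 0.0349 = 0.0982
F = 0.2196 · e^(0.0982 × 3/12) = 0.2196 × 1.024854 = 0.2251
Value of long forward = (F − K)·e^(−rT) = (0.2251 − 0.2270) · e^(−0.0633·3/12)
= -0.0019 × 0.984300 = -0.0019
Short position value = −(long value) = $0.0019

$0.0019 per pound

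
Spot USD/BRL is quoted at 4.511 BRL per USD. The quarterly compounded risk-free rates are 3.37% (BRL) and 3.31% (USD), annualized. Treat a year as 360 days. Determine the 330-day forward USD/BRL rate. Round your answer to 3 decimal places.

4.513

By covered interest parity, F = S · (1+r_BRL/4)^(4T) / (1+r_USD/4)^(4T)
= 4.511 × 1.031240 / 1.030678 = 4.511 × 1.000545
F = 4.513 BRL per USD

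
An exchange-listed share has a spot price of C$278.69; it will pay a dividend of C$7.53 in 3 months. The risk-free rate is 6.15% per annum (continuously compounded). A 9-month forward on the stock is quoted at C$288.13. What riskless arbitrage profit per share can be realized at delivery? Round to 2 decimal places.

PV(dividends) I = 7.53·e^(−0.0615·3/12) = 7.4151
Fair forward F* = (S − I)·e^(rT) = (278.69 − 7.4151)·e^0.046125 = 271.2749 × 1.047205 = 284.0804
Market C$288.13 > fair 284.0804: forward overpriced → cash-and-carry (borrow at r, buy the stock and collect the dividends, short the forward).
Profit at T = |F_mkt − F*| = |288.13 − 284.0804| = C$4.05 per share

C$4.05 per share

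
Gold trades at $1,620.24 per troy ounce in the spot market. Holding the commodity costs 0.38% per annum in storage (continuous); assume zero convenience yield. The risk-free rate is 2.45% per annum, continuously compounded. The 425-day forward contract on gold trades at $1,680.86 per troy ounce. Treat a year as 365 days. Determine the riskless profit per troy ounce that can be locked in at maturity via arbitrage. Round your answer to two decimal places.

$6.34 per troy ounce

Fair forward: F* = S·e^(carry·T), with carry = (r + u) = 0.0245 + 0.0038 = 0.0283
F* = 1620.24 · e^(0.0283 × 425/365) = 1620.24 · e^0.03295205 = 1620.24 × 1.03350098 = $1674.5196
Market $1680.86 > fair $1674.5196: forward overpriced → cash-and-carry (buy spot, short the forward).
At maturity, profit = |F_mkt − F*| = |1680.86 − 1674.5196| = $6.34 per troy ounce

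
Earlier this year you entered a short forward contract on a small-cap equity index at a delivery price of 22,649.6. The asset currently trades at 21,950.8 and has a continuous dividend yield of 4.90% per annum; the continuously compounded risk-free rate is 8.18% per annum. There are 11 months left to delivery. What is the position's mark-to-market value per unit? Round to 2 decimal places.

26.71

Current fair forward for the remaining 11 months: F = S·e^((r − q)·T), (r − q) = 0.0818 − 0.0490 = 0.0328
F = 21950.8 · e^(0.0328 × 11/12) = 21950.8 × 1.03052323 = 22620.8093
Value of long forward = (F − K)·e^(−rT) = (22620.8093 − 22649.6) · e^(−0.0818·11/12)
= -28.7907 × 0.92775895 = -26.71
Short position value = −(long value) = 26.71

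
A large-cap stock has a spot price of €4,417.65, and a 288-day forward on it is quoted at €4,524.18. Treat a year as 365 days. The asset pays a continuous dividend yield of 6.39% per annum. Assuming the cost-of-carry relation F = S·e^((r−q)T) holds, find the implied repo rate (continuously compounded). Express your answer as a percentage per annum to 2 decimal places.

From F = S·e^((r−q)T): (r − q) = ln(F/S)/T
ln(4524.18/4417.65) = ln(1.024115) = 0.023829
(r − q) = 0.023829 / (288/365) = 0.030200
r = ln(F/S)/T + q = 0.030200 + 0.0639 = 0.094100
r = 9.41%

9.41%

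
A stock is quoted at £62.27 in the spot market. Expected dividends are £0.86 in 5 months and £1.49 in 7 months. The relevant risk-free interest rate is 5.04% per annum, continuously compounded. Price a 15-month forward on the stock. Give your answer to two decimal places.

£63.88

PV(dividends) I = 0.86·e^(−0.0504·5/12) + 1.49·e^(−0.0504·7/12)
I = 0.8421 + 1.4468 = 2.2889
F = (S − I)·e^(rT) = (62.27 − 2.2889) · e^(0.0504·15/12)
= 59.9811 · e^0.063000 = 59.9811 × 1.065027 = £63.88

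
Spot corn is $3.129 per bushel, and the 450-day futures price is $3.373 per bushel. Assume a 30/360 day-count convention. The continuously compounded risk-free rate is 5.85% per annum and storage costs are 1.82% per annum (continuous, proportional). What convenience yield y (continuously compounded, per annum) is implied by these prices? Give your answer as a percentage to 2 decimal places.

1.66%

F = S·e^((r+u−y)T) ⇒ (r+u−y) = ln(F/S)/T
ln(3.373/3.129) = 0.075089; /T ⇒ 0.060071
y = r + u − ln(F/S)/T = 0.0585 + 0.0182 − 0.060071 = 0.016629
y = 1.66%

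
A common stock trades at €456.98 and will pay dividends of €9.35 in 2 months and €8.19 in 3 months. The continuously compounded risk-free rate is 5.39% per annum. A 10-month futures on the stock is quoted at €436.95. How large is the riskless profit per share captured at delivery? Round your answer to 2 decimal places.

€22.88 per share

PV(dividends) I = 9.35·e^(−0.0539·2/12) + 8.19·e^(−0.0539·3/12) = 17.3468
Fair futures F* = (S − I)·e^(rT) = (456.98 − 17.3468)·e^0.044917 = 439.6332 × 1.045941 = 459.8304
Market €436.95 < fair 459.8304: forward underpriced → reverse cash-and-carry (short the stock, invest proceeds at r, pay the dividends, go long the forward).
Profit at T = |F_mkt − F*| = |436.95 − 459.8304| = €22.88 per share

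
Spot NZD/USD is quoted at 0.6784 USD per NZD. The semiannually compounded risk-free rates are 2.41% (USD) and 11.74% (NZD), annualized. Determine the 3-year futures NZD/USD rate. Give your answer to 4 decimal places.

By covered interest parity, F = S · (1+r_USD/2)^(2T) / (1+r_NZD/2)^(2T)
= 0.6784 × 1.074513 / 1.408113 = 0.6784 × 0.763087
F = 0.5177 USD per NZD

0.5177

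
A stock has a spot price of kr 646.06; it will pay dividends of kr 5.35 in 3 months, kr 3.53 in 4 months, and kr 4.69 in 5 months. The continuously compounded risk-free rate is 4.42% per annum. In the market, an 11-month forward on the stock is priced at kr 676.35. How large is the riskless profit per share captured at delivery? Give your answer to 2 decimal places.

kr 17.50 per share

PV(dividends) I = 5.35·e^(−0.0442·3/12) + 3.53·e^(−0.0442·4/12) + 4.69·e^(−0.0442·5/12) = 13.3740
Fair forward F* = (S − I)·e^(rT) = (646.06 − 13.3740)·e^0.040517 = 632.6860 × 1.041349 = 658.8469
Market kr 676.35 > fair 658.8469: forward overpriced → cash-and-carry (borrow at r, buy the stock and collect the dividends, short the forward).
Profit at T = |F_mkt − F*| = |676.35 − 658.8469| = kr 17.50 per share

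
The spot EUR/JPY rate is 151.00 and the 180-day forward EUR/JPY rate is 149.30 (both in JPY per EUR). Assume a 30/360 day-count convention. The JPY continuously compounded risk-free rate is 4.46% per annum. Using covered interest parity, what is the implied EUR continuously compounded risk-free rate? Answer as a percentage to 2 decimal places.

6.72%

F = S·e^((r_JPY − r_EUR)T) ⇒ r_EUR = r_JPY − ln(F/S)/T
ln(149.30/151.00) = -0.011322; /(180/360) = -0.022644
r_EUR = 0.0446 + 0.022644 = 0.067244
r_EUR = 6.72%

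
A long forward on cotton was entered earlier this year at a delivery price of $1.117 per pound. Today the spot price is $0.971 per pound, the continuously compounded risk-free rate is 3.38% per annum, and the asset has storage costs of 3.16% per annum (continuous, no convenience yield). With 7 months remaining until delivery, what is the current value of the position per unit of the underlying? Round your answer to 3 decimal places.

Current fair forward for the remaining 7 months: F = S·e^((r + u)·T), (r + u) = 0.0338 + 0.0316 = 0.0654
F = 0.971 · e^(0.0654 × 7/12) = 0.971 × 1.038887 = 1.0088
Value of long forward = (F − K)·e^(−rT) = (1.0088 − 1.117) · e^(−0.0338·7/12)
= -0.1082 × 0.980476 = -0.106

-$0.106 per pound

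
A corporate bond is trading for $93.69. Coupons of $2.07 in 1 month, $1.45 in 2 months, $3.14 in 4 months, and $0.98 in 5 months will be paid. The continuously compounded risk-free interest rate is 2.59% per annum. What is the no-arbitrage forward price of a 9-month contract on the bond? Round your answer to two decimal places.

$87.79

PV(coupons) I = 2.07·e^(−0.0259·1/12) + 1.45·e^(−0.0259·2/12) + 3.14·e^(−0.0259·4/12) + 0.98·e^(−0.0259·5/12)
I = 2.0655 + 1.4438 + 3.1130 + 0.9695 = 7.5918
F = (S − I)·e^(rT) = (93.69 − 7.5918) · e^(0.0259·9/12)
= 86.0982 · e^0.019425 = 86.0982 × 1.019615 = $87.79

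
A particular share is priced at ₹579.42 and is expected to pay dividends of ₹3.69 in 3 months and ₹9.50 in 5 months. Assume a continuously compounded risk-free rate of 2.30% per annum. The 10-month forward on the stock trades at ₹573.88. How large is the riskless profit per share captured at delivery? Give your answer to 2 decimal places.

₹3.42 per share

PV(dividends) I = 3.69·e^(−0.0230·3/12) + 9.50·e^(−0.0230·5/12) = 13.0782
Fair forward F* = (S − I)·e^(rT) = (579.42 − 13.0782)·e^0.019167 = 566.3418 × 1.019352 = 577.3016
Market ₹573.88 < fair 577.3016: forward underpriced → reverse cash-and-carry (short the stock, invest proceeds at r, pay the dividends, go long the forward).
Profit at T = |F_mkt − F*| = |573.88 − 577.3016| = ₹3.42 per share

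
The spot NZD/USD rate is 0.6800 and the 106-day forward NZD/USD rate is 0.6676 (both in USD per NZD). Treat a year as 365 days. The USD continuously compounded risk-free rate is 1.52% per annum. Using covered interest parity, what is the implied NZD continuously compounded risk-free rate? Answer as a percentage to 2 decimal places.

7.86%

F = S·e^((r_USD − r_NZD)T) ⇒ r_NZD = r_USD − ln(F/S)/T
ln(0.6676/0.6800) = -0.018404; /(106/365) = -0.063372
r_NZD = 0.0152 + 0.063372 = 0.078572
r_NZD = 7.86%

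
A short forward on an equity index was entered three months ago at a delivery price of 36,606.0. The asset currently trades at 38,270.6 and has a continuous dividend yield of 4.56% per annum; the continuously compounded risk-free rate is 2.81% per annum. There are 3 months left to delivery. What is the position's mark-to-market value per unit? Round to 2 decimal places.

Current fair forward for the remaining 3 months: F = S·e^((r − q)·T), (r − q) = 0.0281 − 0.0456 = -0.0175
F = 38270.6 · e^(-0.0175 × 3/12) = 38270.6 × 0.99563456 = 38103.5320
Value of long forward = (F − K)·e^(−rT) = (38103.5320 − 36606.0) · e^(−0.0281·3/12)
= 1497.5320 × 0.99299962 = 1487.05
Short position value = −(long value) = -1487.05

-1487.05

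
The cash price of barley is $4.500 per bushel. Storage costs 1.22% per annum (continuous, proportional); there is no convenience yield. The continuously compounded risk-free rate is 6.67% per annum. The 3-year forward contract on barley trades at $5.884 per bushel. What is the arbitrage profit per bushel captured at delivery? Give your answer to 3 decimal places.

Fair forward: F* = S·e^(carry·T), with carry = (r + u) = 0.0667 + 0.0122 = 0.0789
F* = 4.500 · e^(0.0789 × 3) = 4.500 · e^0.236700 = 4.500 × 1.267061 = $5.7018
Market $5.884 > fair $5.7018: forward overpriced → cash-and-carry (buy spot, short the forward).
At maturity, profit = |F_mkt − F*| = |5.884 − 5.7018| = $0.182 per bushel

$0.182 per bushel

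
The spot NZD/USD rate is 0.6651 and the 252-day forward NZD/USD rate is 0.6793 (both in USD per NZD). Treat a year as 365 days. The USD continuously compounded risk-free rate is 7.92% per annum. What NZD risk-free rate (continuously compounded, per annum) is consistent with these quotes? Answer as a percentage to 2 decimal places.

4.86%

F = S·e^((r_USD − r_NZD)T) ⇒ r_NZD = r_USD − ln(F/S)/T
ln(0.6793/0.6651) = 0.021125; /(252/365) = 0.030598
r_NZD = 0.0792 − 0.030598 = 0.048602
r_NZD = 4.86%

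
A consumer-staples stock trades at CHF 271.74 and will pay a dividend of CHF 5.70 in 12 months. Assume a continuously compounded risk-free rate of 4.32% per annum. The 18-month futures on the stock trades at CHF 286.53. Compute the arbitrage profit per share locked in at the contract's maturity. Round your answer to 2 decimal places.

CHF 2.42 per share

PV(dividends) I = 5.70·e^(−0.0432·12/12) = 5.4590
Fair futures F* = (S − I)·e^(rT) = (271.74 − 5.4590)·e^0.064800 = 266.2810 × 1.066946 = 284.1074
Market CHF 286.53 > fair 284.1074: forward overpriced → cash-and-carry (borrow at r, buy the stock and collect the dividends, short the forward).
Profit at T = |F_mkt − F*| = |286.53 − 284.1074| = CHF 2.42 per share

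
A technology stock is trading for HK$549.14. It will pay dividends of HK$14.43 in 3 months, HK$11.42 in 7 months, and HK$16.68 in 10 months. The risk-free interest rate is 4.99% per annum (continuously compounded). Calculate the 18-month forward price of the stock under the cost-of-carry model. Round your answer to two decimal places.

HK$547.26

PV(dividends) I = 14.43·e^(−0.0499·3/12) + 11.42·e^(−0.0499·7/12) + 16.68·e^(−0.0499·10/12)
I = 14.2511 + 11.0924 + 16.0006 = 41.3441
F = (S − I)·e^(rT) = (549.14 − 41.3441) · e^(0.0499·18/12)
= 507.7959 · e^0.074850 = 507.7959 × 1.077722 = HK$547.26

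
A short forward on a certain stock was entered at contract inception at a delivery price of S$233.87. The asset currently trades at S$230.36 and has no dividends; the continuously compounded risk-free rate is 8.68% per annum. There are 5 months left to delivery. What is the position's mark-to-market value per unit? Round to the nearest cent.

Current fair forward for the remaining 5 months: F = S·e^(r·T), r = 0.0868
F = 230.36 · e^(0.0868 × 5/12) = 230.36 × 1.036829 = 238.8439
Value of long forward = (F − K)·e^(−rT) = (238.8439 − 233.87) · e^(−0.0868·5/12)
= 4.9739 × 0.964480 = 4.80
Short position value = −(long value) = -S$4.80

-S$4.80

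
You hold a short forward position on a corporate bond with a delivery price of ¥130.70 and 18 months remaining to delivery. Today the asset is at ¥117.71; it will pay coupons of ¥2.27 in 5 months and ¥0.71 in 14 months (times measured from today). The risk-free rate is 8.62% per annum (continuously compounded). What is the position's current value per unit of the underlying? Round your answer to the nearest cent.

-¥0.03

PV(remaining coupons) I = 2.27·e^(−0.0862·5/12) + 0.71·e^(−0.0862·14/12) = 2.8320
Current forward F = (S − I)·e^(rT) = (117.71 − 2.8320)·e^(0.0862·18/12) = 114.8780 × 1.138031 = 130.7347
Value (long) = (F − K)·e^(−rT) = (130.7347 − 130.70) × 0.878710 = 0.0305
Short position value = −(long value) = -¥0.03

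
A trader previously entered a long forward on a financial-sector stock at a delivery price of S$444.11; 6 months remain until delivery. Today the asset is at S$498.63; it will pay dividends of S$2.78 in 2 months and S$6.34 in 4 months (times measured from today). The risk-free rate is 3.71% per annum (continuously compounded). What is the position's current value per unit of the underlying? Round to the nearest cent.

S$53.66

PV(remaining dividends) I = 2.78·e^(−0.0371·2/12) + 6.34·e^(−0.0371·4/12) = 9.0249
Current forward F = (S − I)·e^(rT) = (498.63 − 9.0249)·e^(0.0371·6/12) = 489.6051 × 1.018723 = 498.7720
Value (long) = (F − K)·e^(−rT) = (498.7720 − 444.11) × 0.981621 = 53.6574
Value = S$53.66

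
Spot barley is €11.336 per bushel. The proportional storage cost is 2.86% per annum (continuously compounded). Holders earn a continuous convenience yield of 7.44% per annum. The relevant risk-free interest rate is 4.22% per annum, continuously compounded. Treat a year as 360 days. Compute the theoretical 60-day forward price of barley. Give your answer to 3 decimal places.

€11.329 per bushel

Net carry = r + u − y = 0.0422 + 0.0286 − 0.0744 = -0.0036
F = S·e^((r+u−y)T) = 11.336 · e^(-0.0036 × 60/360) = 11.336 · e^-0.000600
= 11.336 × 0.999400 = €11.329 per bushel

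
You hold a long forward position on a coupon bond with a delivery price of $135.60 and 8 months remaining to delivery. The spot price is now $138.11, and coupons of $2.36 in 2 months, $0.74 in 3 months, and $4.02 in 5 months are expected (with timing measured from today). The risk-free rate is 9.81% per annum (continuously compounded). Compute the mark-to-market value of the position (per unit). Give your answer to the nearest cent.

$4.19

PV(remaining coupons) I = 2.36·e^(−0.0981·2/12) + 0.74·e^(−0.0981·3/12) + 4.02·e^(−0.0981·5/12) = 6.9028
Current forward F = (S − I)·e^(rT) = (138.11 − 6.9028)·e^(0.0981·8/12) = 131.2072 × 1.067586 = 140.0750
Value (long) = (F − K)·e^(−rT) = (140.0750 − 135.60) × 0.936693 = 4.1917
Value = $4.19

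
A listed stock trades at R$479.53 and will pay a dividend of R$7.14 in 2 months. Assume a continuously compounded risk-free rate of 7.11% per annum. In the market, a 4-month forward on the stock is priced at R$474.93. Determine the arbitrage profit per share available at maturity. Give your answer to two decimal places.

R$8.88 per share

PV(dividends) I = 7.14·e^(−0.0711·2/12) = 7.0559
Fair forward F* = (S − I)·e^(rT) = (479.53 − 7.0559)·e^0.023700 = 472.4741 × 1.023983 = 483.8054
Market R$474.93 < fair 483.8054: forward underpriced → reverse cash-and-carry (short the stock, invest proceeds at r, pay the dividends, go long the forward).
Profit at T = |F_mkt − F*| = |474.93 − 483.8054| = R$8.88 per share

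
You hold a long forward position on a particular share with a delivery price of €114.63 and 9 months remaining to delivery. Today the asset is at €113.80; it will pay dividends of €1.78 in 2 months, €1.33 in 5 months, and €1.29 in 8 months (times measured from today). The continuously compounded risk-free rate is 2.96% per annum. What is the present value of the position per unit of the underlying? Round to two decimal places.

-€2.66

PV(remaining dividends) I = 1.78·e^(−0.0296·2/12) + 1.33·e^(−0.0296·5/12) + 1.29·e^(−0.0296·8/12) = 4.3497
Current forward F = (S − I)·e^(rT) = (113.80 − 4.3497)·e^(0.0296·9/12) = 109.4503 × 1.022448 = 111.9072
Value (long) = (F − K)·e^(−rT) = (111.9072 − 114.63) × 0.978045 = -2.6630
Value = -€2.66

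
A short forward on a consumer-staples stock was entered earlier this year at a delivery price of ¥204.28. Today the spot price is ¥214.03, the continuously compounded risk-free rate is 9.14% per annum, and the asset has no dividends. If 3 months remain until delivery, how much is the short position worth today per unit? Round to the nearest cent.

-¥14.36

Current fair forward for the remaining 3 months: F = S·e^(r·T), r = 0.0914
F = 214.03 · e^(0.0914 × 3/12) = 214.03 × 1.023113 = 218.9769
Value of long forward = (F − K)·e^(−rT) = (218.9769 − 204.28) · e^(−0.0914·3/12)
= 14.6969 × 0.977409 = 14.36
Short position value = −(long value) = -¥14.36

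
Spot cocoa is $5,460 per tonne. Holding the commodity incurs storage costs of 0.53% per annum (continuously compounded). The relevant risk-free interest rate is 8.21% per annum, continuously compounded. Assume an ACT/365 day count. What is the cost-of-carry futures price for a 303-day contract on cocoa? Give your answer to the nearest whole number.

Net carry = r + u − y = 0.0821 + 0.0053 − 0.0000 = 0.0874
F = S·e^((r+u−y)T) = 5460 · e^(0.0874 × 303/365) = 5460 · e^0.072554
= 5460 × 1.075251 = $5,871 per tonne

$5,871 per tonne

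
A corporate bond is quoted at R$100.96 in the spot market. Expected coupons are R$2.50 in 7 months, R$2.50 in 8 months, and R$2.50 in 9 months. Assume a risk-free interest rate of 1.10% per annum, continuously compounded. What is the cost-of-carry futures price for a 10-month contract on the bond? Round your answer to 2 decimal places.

R$94.38

PV(coupons) I = 2.50·e^(−0.0110·7/12) + 2.50·e^(−0.0110·8/12) + 2.50·e^(−0.0110·9/12)
I = 2.4840 + 2.4817 + 2.4795 = 7.4452
F = (S − I)·e^(rT) = (100.96 − 7.4452) · e^(0.0110·10/12)
= 93.5148 · e^0.009167 = 93.5148 × 1.009209 = R$94.38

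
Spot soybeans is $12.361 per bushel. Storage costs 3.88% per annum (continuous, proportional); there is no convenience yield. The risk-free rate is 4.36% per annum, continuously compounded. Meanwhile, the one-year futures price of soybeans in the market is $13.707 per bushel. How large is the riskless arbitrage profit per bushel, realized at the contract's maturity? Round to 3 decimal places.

$0.284 per bushel

Fair futures: F* = S·e^(carry·T), with carry = (r + u) = 0.0436 + 0.0388 = 0.0824
F* = 12.361 · e^(0.0824 × 12/12) = 12.361 · e^0.082400 = 12.361 × 1.085890 = $13.4227
Market $13.707 > fair $13.4227: forward overpriced → cash-and-carry (buy spot, short the forward).
At maturity, profit = |F_mkt − F*| = |13.707 − 13.4227| = $0.284 per bushel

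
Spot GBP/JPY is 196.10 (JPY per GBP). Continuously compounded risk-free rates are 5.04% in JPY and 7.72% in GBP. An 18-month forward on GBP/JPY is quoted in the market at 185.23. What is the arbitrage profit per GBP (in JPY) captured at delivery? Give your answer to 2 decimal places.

Fair forward: F* = S·e^(carry·T), with carry = (r_JPY − r_GBP) = 0.0504 − 0.0772 = -0.0268
F* = 196.10 · e^(-0.0268 × 18/12) = 196.10 · e^-0.040200 = 196.10 × 0.960597 = 188.3731
Market 185.23 < fair 188.3731: forward underpriced → reverse cash-and-carry (short spot, go long the forward).
At maturity, profit = |F_mkt − F*| = |185.23 − 188.3731| = 3.14 per GBP (in JPY)

3.14 per GBP (in JPY)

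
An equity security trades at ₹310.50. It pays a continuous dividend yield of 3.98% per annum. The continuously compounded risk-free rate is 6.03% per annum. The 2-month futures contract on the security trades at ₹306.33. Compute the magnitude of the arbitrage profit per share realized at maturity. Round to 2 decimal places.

₹5.23 per share

Fair futures: F* = S·e^(carry·T), with carry = (r − q) = 0.0603 − 0.0398 = 0.0205
F* = 310.50 · e^(0.0205 × 2/12) = 310.50 · e^0.003417 = 310.50 × 1.003423 = ₹311.5628
Market ₹306.33 < fair ₹311.5628: forward underpriced → reverse cash-and-carry (short spot, go long the forward).
At maturity, profit = |F_mkt − F*| = |306.33 − 311.5628| = ₹5.23 per share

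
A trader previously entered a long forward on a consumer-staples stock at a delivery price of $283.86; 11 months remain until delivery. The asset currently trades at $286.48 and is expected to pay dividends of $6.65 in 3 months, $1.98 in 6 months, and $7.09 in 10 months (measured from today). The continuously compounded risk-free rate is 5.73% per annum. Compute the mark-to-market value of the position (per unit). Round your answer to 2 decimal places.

PV(remaining dividends) I = 6.65·e^(−0.0573·3/12) + 1.98·e^(−0.0573·6/12) + 7.09·e^(−0.0573·10/12) = 15.2389
Current forward F = (S − I)·e^(rT) = (286.48 − 15.2389)·e^(0.0573·11/12) = 271.2411 × 1.053929 = 285.8689
Value (long) = (F − K)·e^(−rT) = (285.8689 − 283.86) × 0.948831 = 1.9061
Value = $1.91

$1.91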